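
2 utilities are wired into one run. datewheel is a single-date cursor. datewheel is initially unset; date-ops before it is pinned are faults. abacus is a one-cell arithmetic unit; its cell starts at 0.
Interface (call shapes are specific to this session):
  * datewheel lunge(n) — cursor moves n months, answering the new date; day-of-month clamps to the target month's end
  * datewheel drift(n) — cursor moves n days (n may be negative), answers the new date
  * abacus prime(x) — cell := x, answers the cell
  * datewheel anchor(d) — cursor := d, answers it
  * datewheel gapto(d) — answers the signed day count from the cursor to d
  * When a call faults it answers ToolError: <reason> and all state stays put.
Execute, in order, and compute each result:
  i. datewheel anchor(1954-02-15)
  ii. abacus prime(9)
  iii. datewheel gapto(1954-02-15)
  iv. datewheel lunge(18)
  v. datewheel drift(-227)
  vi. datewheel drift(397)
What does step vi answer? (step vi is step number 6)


# 1. datewheel anchor(1954-02-15) => 1954-02-15
# 2. abacus prime(9) => 9
# 3. datewheel gapto(1954-02-15) => 0
# 4. datewheel lunge(18) => 1955-08-15
# 5. datewheel drift(-227) => 1954-12-31
# 6. datewheel drift(397) => 1956-02-01

Answer: 1956-02-01


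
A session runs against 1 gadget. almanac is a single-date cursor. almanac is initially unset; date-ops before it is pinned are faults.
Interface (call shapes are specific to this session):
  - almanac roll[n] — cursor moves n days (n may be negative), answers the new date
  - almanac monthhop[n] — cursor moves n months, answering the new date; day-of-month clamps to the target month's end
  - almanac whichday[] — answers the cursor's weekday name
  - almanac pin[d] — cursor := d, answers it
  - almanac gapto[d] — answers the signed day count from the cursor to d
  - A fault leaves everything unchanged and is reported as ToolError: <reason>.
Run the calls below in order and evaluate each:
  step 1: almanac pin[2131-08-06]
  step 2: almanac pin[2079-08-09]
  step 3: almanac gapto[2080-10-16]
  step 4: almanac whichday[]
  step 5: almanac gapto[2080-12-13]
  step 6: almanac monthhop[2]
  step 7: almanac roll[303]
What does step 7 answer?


Answer: 2080-08-07

Derivation:
% 1. almanac pin(d→2131-08-06) -> 2131-08-06
% 2. almanac pin(d→2079-08-09) -> 2079-08-09
% 3. almanac gapto(d→2080-10-16) -> 434
% 4. almanac whichday() -> Wednesday
% 5. almanac gapto(d→2080-12-13) -> 492
% 6. almanac monthhop(n→2) -> 2079-10-09
% 7. almanac roll(n→303) -> 2080-08-07


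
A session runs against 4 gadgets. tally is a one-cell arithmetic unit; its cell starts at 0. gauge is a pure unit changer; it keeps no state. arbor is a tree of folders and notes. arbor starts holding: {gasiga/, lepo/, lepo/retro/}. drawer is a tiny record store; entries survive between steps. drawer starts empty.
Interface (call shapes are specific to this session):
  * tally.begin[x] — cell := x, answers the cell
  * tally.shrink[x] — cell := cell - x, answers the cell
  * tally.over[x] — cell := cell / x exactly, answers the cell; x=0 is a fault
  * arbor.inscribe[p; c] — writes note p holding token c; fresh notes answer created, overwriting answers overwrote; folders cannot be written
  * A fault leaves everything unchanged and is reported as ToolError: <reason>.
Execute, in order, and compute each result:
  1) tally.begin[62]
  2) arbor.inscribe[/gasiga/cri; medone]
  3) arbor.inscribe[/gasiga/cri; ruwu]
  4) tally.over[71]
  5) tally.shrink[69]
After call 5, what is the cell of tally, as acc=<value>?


Answer: acc=-4837/71

Derivation:
> tally.begin 62
:: 62
> arbor.inscribe /gasiga/cri medone
:: created
> arbor.inscribe /gasiga/cri ruwu
:: overwrote
> tally.over 71
:: 62/71
> tally.shrink 69
:: -4837/71


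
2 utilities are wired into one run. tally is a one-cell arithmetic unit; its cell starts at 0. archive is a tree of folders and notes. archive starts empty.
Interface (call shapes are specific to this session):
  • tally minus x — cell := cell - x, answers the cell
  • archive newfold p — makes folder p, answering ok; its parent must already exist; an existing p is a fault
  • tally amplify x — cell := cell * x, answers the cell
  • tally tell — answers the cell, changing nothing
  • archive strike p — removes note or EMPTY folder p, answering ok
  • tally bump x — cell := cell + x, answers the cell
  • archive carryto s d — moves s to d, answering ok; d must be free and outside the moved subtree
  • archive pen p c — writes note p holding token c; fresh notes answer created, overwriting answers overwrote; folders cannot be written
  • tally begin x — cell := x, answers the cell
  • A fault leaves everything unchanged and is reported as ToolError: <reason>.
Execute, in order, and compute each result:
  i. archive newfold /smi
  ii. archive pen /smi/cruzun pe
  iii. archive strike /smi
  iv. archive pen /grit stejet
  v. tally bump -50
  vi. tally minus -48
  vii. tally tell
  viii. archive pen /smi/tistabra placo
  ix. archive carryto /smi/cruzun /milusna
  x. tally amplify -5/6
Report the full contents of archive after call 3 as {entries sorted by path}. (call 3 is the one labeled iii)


I try archive newfold with p='/smi': ok.
Next I call archive pen with p='/smi/cruzun', c='pe', and observe created.
Now I run archive strike with p='/smi', — result: ToolError: not empty.
Calling archive pen with p='/grit', c='stejet', — result: created.
I run tally bump with x='-50', — result: -50.
I run tally minus with x='-48', yielding -2.
Calling tally tell: -2.
Calling archive pen with p='/smi/tistabra', c='placo', — result: created.
Using archive carryto with s='/smi/cruzun', d='/milusna', and get ok.
Then tally amplify with x='-5/6', giving 5/3.

Answer: {smi/, smi/cruzun=pe}


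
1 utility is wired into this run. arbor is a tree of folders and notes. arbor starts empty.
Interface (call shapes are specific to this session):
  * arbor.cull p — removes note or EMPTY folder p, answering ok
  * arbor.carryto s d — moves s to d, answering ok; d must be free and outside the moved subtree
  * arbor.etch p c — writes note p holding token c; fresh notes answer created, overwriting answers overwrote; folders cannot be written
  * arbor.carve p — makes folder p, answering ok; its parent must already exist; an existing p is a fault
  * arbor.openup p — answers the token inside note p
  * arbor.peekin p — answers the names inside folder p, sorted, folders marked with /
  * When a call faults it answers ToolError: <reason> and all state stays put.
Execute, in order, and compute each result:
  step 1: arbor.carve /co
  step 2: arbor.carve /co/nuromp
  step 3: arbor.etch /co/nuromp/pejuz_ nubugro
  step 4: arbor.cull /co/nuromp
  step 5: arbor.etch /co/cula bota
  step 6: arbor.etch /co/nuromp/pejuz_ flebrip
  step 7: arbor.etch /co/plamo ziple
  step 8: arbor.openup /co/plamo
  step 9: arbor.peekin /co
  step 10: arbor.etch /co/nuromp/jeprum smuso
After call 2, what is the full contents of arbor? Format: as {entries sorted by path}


Next I call arbor.carve using p→/co, and observe ok.
I run arbor.carve using p→/co/nuromp, → ok.
Using arbor.etch using p→/co/nuromp/pejuz_, c→nubugro, and observe created.
I run arbor.cull using p→/co/nuromp: ToolError: not empty.
I invoke arbor.etch using p→/co/cula, c→bota: created.
Using arbor.etch using p→/co/nuromp/pejuz_, c→flebrip: overwrote.
Using arbor.etch using p→/co/plamo, c→ziple, which returns created.
Then arbor.openup using p→/co/plamo, yielding ziple.
I try arbor.peekin using p→/co, and get [cula, nuromp/, plamo].
Next I call arbor.etch using p→/co/nuromp/jeprum, c→smuso, yielding created.

Answer: {co/, co/nuromp/}


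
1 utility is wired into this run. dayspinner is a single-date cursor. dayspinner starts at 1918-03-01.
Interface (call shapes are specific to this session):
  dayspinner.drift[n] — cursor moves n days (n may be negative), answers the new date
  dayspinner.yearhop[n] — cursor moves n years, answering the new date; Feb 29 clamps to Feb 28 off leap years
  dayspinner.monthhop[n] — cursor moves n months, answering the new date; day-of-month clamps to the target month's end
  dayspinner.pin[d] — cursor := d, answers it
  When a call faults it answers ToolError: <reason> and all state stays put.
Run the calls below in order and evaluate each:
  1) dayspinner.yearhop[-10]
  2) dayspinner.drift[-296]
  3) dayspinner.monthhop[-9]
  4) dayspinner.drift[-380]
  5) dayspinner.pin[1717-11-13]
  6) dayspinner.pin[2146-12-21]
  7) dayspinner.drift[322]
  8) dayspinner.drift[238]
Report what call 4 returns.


Answer: 1905-07-26

Derivation:
% yearhop n='-10'
  1908-03-01
% drift n='-296'
  1907-05-10
% monthhop n='-9'
  1906-08-10
% drift n='-380'
  1905-07-26
% pin d='1717-11-13'
  1717-11-13
% pin d='2146-12-21'
  2146-12-21
% drift n='322'
  2147-11-08
% drift n='238'
  2148-07-03


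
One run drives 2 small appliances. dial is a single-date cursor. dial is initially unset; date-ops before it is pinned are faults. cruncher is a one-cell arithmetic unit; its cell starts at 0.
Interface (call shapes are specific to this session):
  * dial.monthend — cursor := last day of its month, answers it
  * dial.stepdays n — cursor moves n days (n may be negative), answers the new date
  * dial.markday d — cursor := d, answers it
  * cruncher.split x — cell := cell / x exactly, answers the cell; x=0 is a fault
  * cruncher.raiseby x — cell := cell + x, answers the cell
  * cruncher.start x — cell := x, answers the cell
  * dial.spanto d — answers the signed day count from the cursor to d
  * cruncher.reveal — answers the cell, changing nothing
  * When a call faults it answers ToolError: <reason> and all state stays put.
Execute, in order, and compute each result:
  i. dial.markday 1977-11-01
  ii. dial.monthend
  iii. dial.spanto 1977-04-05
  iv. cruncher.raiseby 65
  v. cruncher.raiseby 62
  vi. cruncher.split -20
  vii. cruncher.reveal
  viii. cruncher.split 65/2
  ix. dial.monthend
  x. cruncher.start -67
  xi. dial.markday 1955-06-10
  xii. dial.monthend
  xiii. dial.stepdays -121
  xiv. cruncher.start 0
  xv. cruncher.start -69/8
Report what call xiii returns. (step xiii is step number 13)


Answer: 1955-03-01

Derivation:
>>> markday d='1977-11-01'
[out] 1977-11-01
>>> monthend
[out] 1977-11-30
>>> spanto d='1977-04-05'
[out] -239
>>> raiseby x='65'
[out] 65
>>> raiseby x='62'
[out] 127
>>> split x='-20'
[out] -127/20
>>> reveal
[out] -127/20
>>> split x='65/2'
[out] -127/650
>>> monthend
[out] 1977-11-30
>>> start x='-67'
[out] -67
>>> markday d='1955-06-10'
[out] 1955-06-10
>>> monthend
[out] 1955-06-30
>>> stepdays n='-121'
[out] 1955-03-01
>>> start x='0'
[out] 0
>>> start x='-69/8'
[out] -69/8


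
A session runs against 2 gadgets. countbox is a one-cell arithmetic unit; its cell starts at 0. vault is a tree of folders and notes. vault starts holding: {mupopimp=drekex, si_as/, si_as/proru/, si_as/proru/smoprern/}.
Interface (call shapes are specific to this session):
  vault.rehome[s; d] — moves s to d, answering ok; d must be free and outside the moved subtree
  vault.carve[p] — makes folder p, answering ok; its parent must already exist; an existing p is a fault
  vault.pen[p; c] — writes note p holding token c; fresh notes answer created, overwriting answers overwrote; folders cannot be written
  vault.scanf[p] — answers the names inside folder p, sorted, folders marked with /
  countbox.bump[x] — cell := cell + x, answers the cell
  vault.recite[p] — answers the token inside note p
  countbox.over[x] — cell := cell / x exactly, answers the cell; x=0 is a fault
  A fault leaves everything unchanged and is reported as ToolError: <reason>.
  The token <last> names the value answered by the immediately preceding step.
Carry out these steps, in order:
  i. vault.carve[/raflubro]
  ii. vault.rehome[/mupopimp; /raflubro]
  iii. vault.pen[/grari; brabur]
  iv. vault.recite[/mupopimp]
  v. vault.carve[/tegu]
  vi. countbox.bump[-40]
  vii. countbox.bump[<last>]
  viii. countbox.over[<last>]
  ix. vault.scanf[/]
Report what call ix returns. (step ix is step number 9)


==> vault.carve(p=/raflubro)
<== ok
==> vault.rehome(s=/mupopimp, d=/raflubro)
<== ToolError: exists
==> vault.pen(p=/grari, c=brabur)
<== created
==> vault.recite(p=/mupopimp)
<== drekex
==> vault.carve(p=/tegu)
<== ok
==> countbox.bump(x=-40)
<== -40
==> countbox.bump(x=<last>)
<== -80
==> countbox.over(x=<last>)
<== 1
==> vault.scanf(p=/)
<== [grari, mupopimp, raflubro/, si_as/, tegu/]

Answer: [grari, mupopimp, raflubro/, si_as/, tegu/]


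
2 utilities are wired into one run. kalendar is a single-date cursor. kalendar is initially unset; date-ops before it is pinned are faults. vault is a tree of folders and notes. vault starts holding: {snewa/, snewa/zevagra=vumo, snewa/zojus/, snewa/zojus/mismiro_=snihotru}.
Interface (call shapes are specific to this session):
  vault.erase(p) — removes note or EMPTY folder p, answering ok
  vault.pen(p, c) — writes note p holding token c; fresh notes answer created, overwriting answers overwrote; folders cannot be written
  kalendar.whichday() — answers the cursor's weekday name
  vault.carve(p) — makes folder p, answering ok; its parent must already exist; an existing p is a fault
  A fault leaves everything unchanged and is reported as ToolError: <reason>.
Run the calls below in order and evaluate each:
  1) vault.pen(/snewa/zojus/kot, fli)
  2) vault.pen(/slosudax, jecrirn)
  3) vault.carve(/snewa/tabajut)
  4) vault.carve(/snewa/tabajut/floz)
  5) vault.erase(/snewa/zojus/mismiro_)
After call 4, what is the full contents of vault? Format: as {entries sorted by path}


Answer: {slosudax=jecrirn, snewa/, snewa/tabajut/, snewa/tabajut/floz/, snewa/zevagra=vumo, snewa/zojus/, snewa/zojus/kot=fli, snewa/zojus/mismiro_=snihotru}

Derivation:
·→ pen(p→/snewa/zojus/kot, c→fli)
·← created
·→ pen(p→/slosudax, c→jecrirn)
·← created
·→ carve(p→/snewa/tabajut)
·← ok
·→ carve(p→/snewa/tabajut/floz)
·← ok
·→ erase(p→/snewa/zojus/mismiro_)
·← ok


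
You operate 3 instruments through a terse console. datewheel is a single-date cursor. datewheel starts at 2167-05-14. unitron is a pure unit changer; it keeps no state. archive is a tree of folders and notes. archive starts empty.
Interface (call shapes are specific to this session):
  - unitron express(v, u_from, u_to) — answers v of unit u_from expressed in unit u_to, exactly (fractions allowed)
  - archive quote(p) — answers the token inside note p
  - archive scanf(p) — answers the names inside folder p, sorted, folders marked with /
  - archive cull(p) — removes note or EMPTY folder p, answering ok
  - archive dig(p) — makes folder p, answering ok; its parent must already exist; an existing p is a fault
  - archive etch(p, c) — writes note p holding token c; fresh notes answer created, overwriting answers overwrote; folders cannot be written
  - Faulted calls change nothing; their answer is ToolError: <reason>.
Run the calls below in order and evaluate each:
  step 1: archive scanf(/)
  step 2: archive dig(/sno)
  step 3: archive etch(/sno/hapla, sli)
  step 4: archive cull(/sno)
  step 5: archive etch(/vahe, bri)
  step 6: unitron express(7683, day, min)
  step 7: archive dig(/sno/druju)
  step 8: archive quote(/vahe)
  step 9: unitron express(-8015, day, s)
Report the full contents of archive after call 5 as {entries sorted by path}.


-> archive scanf(p='/')
<- []
-> archive dig(p='/sno')
<- ok
-> archive etch(p='/sno/hapla', c='sli')
<- created
-> archive cull(p='/sno')
<- ToolError: not empty
-> archive etch(p='/vahe', c='bri')
<- created
-> unitron express(v='7683', u_from='day', u_to='min')
<- 11063520
-> archive dig(p='/sno/druju')
<- ok
-> archive quote(p='/vahe')
<- bri
-> unitron express(v='-8015', u_from='day', u_to='s')
<- -692496000

Answer: {sno/, sno/hapla=sli, vahe=bri}


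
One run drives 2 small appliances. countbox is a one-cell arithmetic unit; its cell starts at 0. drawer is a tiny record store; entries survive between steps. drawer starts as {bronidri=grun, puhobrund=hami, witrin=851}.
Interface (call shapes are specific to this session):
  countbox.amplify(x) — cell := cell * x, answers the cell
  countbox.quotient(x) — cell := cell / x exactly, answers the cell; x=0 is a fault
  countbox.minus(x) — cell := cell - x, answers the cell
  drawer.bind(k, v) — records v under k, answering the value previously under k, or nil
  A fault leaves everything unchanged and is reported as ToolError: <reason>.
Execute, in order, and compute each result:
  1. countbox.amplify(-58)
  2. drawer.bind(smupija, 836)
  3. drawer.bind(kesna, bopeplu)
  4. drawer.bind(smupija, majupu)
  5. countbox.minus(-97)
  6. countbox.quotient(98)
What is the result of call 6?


Answer: 97/98

Derivation:
~$ countbox.amplify -58
:: 0
~$ drawer.bind smupija 836
:: nil
~$ drawer.bind kesna bopeplu
:: nil
~$ drawer.bind smupija majupu
:: 836
~$ countbox.minus -97
:: 97
~$ countbox.quotient 98
:: 97/98


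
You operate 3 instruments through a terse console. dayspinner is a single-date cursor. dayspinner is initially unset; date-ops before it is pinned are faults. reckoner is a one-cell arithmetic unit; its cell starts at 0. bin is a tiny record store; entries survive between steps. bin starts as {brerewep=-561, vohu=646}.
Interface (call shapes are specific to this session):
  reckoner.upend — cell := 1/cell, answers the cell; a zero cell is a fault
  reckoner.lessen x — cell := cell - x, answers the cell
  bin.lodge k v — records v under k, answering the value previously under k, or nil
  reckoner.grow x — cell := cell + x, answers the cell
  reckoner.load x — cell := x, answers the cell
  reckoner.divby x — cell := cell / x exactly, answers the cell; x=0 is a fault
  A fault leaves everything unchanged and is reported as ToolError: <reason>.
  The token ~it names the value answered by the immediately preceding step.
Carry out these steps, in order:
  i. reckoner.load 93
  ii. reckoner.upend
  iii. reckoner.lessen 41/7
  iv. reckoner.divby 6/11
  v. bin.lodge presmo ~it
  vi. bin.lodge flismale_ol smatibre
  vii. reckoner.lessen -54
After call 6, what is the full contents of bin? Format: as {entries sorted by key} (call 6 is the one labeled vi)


% reckoner.load x=93
:: 93
% reckoner.upend
:: 1/93
% reckoner.lessen x=41/7
:: -3806/651
% reckoner.divby x=6/11
:: -20933/1953
% bin.lodge k=presmo v=~it
:: nil
% bin.lodge k=flismale_ol v=smatibre
:: nil
% reckoner.lessen x=-54
:: 84529/1953

Answer: {brerewep=-561, flismale_ol=smatibre, presmo=-20933/1953, vohu=646}


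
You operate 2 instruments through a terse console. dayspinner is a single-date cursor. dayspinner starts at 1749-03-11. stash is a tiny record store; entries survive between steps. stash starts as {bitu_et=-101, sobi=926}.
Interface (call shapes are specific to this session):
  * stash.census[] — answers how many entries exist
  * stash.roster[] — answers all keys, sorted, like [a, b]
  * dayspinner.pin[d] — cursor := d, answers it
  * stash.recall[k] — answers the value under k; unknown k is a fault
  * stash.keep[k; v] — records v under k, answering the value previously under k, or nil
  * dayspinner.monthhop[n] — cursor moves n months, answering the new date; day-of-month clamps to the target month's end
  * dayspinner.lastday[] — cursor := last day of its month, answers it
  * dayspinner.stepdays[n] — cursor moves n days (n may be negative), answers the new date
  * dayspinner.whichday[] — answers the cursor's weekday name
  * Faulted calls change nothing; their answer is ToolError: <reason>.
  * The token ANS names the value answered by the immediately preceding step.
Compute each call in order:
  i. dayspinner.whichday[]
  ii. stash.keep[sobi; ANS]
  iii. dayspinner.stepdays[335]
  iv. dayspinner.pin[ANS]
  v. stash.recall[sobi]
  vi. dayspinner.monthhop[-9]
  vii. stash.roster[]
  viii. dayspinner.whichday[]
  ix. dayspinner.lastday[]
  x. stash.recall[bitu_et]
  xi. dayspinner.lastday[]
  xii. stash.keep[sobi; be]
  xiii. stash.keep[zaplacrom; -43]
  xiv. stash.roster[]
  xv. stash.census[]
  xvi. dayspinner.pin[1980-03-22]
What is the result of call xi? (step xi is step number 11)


>> whichday()
<< Tuesday
>> keep(k: sobi, v: ANS)
<< 926
>> stepdays(n: 335)
<< 1750-02-09
>> pin(d: ANS)
<< 1750-02-09
>> recall(k: sobi)
<< Tuesday
>> monthhop(n: -9)
<< 1749-05-09
>> roster()
<< [bitu_et, sobi]
>> whichday()
<< Friday
>> lastday()
<< 1749-05-31
>> recall(k: bitu_et)
<< -101
>> lastday()
<< 1749-05-31
>> keep(k: sobi, v: be)
<< Tuesday
>> keep(k: zaplacrom, v: -43)
<< nil
>> roster()
<< [bitu_et, sobi, zaplacrom]
>> census()
<< 3
>> pin(d: 1980-03-22)
<< 1980-03-22

Answer: 1749-05-31


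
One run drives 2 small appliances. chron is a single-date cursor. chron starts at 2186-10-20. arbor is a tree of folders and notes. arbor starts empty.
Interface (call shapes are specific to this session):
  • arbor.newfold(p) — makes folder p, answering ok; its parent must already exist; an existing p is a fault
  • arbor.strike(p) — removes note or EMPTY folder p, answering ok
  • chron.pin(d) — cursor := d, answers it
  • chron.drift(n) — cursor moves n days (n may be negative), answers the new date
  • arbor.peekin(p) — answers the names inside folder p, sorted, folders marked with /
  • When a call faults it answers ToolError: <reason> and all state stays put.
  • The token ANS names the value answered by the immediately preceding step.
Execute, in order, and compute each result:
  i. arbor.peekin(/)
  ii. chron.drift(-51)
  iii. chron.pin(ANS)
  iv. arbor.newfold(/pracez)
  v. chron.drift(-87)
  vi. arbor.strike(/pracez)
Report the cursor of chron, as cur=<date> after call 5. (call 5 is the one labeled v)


Answer: cur=2186-06-04

Derivation:
·→ arbor.peekin(p: /)
·← []
·→ chron.drift(n: -51)
·← 2186-08-30
·→ chron.pin(d: ANS)
·← 2186-08-30
·→ arbor.newfold(p: /pracez)
·← ok
·→ chron.drift(n: -87)
·← 2186-06-04
·→ arbor.strike(p: /pracez)
·← ok


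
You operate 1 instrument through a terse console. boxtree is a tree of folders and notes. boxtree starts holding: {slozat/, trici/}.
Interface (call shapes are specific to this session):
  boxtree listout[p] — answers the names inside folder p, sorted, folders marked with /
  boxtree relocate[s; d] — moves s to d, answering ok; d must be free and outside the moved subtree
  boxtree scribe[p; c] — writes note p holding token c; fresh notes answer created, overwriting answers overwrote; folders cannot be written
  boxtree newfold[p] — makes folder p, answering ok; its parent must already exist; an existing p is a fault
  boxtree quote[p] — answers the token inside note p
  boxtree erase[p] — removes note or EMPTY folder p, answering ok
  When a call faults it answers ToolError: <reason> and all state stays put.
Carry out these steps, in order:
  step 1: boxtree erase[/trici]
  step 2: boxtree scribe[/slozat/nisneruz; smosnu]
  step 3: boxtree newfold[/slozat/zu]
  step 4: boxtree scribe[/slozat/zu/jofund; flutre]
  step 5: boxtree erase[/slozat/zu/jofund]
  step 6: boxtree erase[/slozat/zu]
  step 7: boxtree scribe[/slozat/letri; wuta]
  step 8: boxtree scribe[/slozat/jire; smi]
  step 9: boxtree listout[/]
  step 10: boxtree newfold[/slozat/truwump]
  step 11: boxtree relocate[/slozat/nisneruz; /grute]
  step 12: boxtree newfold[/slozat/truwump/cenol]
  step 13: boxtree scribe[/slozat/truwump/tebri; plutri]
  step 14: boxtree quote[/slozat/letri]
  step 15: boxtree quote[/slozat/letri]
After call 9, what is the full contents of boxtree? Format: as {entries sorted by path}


Answer: {slozat/, slozat/jire=smi, slozat/letri=wuta, slozat/nisneruz=smosnu}

Derivation:
-- boxtree erase(/trici) == ok
-- boxtree scribe(/slozat/nisneruz, smosnu) == created
-- boxtree newfold(/slozat/zu) == ok
-- boxtree scribe(/slozat/zu/jofund, flutre) == created
-- boxtree erase(/slozat/zu/jofund) == ok
-- boxtree erase(/slozat/zu) == ok
-- boxtree scribe(/slozat/letri, wuta) == created
-- boxtree scribe(/slozat/jire, smi) == created
-- boxtree listout(/) == [slozat/]
-- boxtree newfold(/slozat/truwump) == ok
-- boxtree relocate(/slozat/nisneruz, /grute) == ok
-- boxtree newfold(/slozat/truwump/cenol) == ok
-- boxtree scribe(/slozat/truwump/tebri, plutri) == created
-- boxtree quote(/slozat/letri) == wuta
-- boxtree quote(/slozat/letri) == wuta


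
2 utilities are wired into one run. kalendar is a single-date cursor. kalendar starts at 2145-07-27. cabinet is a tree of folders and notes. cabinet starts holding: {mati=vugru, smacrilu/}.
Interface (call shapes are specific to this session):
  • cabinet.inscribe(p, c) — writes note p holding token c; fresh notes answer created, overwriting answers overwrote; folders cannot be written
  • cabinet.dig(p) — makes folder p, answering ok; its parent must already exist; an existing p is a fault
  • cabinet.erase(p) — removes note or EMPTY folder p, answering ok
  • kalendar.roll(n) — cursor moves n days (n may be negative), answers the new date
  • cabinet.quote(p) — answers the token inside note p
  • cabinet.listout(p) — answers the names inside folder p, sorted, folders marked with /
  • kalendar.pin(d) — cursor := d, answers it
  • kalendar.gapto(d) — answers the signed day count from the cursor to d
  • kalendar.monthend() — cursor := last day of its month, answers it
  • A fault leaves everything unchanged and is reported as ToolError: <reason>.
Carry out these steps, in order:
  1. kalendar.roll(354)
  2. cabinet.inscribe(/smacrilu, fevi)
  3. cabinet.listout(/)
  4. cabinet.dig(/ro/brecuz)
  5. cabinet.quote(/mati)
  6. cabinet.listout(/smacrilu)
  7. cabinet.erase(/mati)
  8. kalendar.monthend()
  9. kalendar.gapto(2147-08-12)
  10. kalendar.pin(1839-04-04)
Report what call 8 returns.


Answer: 2146-07-31

Derivation:
>>> kalendar.roll n=354
:: 2146-07-16
>>> cabinet.inscribe p=/smacrilu c=fevi
:: ToolError: is a directory
>>> cabinet.listout p=/
:: [mati, smacrilu/]
>>> cabinet.dig p=/ro/brecuz
:: ToolError: no parent
>>> cabinet.quote p=/mati
:: vugru
>>> cabinet.listout p=/smacrilu
:: []
>>> cabinet.erase p=/mati
:: ok
>>> kalendar.monthend
:: 2146-07-31
>>> kalendar.gapto d=2147-08-12
:: 377
>>> kalendar.pin d=1839-04-04
:: 1839-04-04


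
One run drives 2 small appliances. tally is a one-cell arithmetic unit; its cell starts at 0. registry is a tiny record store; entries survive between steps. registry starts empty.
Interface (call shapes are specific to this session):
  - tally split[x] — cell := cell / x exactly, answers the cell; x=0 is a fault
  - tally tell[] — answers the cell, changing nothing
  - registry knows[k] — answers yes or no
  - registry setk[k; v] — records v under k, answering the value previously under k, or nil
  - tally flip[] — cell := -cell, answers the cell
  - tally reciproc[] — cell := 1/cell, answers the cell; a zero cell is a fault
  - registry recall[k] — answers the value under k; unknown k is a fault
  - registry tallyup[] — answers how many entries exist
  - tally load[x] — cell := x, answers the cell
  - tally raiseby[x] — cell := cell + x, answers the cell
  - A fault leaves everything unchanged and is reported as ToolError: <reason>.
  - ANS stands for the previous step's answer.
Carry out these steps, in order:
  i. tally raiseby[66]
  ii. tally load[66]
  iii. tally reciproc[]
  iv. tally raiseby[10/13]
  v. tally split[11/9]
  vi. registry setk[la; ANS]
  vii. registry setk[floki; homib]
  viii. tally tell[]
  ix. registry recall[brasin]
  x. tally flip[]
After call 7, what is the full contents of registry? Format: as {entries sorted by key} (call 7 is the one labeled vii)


==> tally raiseby(66)
<== 66
==> tally load(66)
<== 66
==> tally reciproc()
<== 1/66
==> tally raiseby(10/13)
<== 673/858
==> tally split(11/9)
<== 2019/3146
==> registry setk(la, ANS)
<== nil
==> registry setk(floki, homib)
<== nil
==> tally tell()
<== 2019/3146
==> registry recall(brasin)
<== ToolError: no such key brasin
==> tally flip()
<== -2019/3146

Answer: {floki=homib, la=2019/3146}


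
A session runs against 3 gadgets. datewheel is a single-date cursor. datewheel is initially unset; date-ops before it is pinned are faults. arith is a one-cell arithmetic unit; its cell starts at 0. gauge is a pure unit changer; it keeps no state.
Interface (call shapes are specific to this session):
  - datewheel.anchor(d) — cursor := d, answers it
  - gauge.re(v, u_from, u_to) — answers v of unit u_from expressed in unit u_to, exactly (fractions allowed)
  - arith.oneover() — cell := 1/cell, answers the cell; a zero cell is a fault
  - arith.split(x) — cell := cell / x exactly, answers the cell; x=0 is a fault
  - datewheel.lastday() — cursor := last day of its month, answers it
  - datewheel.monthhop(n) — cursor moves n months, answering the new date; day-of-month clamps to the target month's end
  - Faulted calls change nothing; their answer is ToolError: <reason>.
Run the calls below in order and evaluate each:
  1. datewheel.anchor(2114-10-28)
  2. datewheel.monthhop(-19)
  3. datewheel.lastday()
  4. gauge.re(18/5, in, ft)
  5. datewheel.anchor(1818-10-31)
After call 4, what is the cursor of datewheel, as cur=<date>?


Answer: cur=2113-03-31

Derivation:
-- 1. datewheel.anchor(d→2114-10-28) => 2114-10-28
-- 2. datewheel.monthhop(n→-19) => 2113-03-28
-- 3. datewheel.lastday() => 2113-03-31
-- 4. gauge.re(v→18/5, u_from→in, u_to→ft) => 3/10
-- 5. datewheel.anchor(d→1818-10-31) => 1818-10-31


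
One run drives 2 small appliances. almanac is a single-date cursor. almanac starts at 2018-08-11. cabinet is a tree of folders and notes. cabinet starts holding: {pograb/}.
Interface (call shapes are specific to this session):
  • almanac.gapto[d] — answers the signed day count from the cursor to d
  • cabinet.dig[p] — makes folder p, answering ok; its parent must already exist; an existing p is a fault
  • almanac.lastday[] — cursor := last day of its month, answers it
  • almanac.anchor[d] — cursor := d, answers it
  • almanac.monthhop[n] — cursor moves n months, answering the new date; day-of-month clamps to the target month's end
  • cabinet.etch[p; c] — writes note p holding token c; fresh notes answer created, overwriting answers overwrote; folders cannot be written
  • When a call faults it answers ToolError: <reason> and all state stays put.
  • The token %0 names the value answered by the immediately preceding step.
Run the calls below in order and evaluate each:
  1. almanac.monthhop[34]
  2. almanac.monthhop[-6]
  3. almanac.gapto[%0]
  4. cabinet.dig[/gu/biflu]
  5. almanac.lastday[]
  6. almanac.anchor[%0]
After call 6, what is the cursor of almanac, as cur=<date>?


Answer: cur=2020-12-31

Derivation:
$ almanac.monthhop n: 34
:: 2021-06-11
$ almanac.monthhop n: -6
:: 2020-12-11
$ almanac.gapto d: %0
:: 0
$ cabinet.dig p: /gu/biflu
:: ToolError: no parent
$ almanac.lastday
:: 2020-12-31
$ almanac.anchor d: %0
:: 2020-12-31


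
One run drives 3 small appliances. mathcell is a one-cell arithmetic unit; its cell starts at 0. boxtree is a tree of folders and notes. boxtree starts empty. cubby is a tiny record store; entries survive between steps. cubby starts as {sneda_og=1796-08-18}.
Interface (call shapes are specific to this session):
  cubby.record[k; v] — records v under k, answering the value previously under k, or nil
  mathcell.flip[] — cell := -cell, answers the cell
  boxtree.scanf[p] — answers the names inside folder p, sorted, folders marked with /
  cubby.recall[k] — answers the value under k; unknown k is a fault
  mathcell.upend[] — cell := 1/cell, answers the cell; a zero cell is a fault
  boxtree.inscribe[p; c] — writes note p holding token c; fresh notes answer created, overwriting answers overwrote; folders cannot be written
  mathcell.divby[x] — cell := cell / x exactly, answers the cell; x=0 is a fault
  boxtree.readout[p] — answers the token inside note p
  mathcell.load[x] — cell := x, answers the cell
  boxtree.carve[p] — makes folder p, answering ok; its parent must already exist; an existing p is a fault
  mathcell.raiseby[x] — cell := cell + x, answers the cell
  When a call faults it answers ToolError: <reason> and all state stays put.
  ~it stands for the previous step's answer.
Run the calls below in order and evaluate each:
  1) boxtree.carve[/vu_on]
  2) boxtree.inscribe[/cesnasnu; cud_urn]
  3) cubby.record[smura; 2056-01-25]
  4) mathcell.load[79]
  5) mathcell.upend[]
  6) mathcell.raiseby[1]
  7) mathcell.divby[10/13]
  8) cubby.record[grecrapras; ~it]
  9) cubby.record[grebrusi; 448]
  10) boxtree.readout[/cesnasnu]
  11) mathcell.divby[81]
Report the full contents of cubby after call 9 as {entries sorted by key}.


Step: carve[p: /vu_on]
Result: ok
Step: inscribe[p: /cesnasnu; c: cud_urn]
Result: created
Step: record[k: smura; v: 2056-01-25]
Result: nil
Step: load[x: 79]
Result: 79
Step: upend[]
Result: 1/79
Step: raiseby[x: 1]
Result: 80/79
Step: divby[x: 10/13]
Result: 104/79
Step: record[k: grecrapras; v: ~it]
Result: nil
Step: record[k: grebrusi; v: 448]
Result: nil
Step: readout[p: /cesnasnu]
Result: cud_urn
Step: divby[x: 81]
Result: 104/6399

Answer: {grebrusi=448, grecrapras=104/79, smura=2056-01-25, sneda_og=1796-08-18}


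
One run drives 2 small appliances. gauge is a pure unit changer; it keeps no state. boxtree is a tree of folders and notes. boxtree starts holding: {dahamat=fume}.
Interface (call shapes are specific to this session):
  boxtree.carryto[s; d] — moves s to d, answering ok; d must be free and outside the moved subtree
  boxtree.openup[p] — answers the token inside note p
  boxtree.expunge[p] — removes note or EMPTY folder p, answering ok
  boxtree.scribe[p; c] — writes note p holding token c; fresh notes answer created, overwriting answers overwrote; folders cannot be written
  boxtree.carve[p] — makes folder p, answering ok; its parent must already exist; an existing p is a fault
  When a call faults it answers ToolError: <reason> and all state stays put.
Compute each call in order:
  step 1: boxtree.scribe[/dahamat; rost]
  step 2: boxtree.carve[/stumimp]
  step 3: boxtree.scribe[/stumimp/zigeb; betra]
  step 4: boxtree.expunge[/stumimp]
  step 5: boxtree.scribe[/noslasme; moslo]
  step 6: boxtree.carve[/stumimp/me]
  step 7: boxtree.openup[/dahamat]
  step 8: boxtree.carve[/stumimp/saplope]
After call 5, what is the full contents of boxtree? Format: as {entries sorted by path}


Using scribe with p=/dahamat, c=rost, giving overwrote.
I use carve with p=/stumimp, which returns ok.
I invoke scribe with p=/stumimp/zigeb, c=betra, which returns created.
I run expunge with p=/stumimp, which returns ToolError: not empty.
I use scribe with p=/noslasme, c=moslo, and get created.
I call carve with p=/stumimp/me, giving ok.
Invoking openup with p=/dahamat: rost.
Now I run carve with p=/stumimp/saplope, giving ok.

Answer: {dahamat=rost, noslasme=moslo, stumimp/, stumimp/zigeb=betra}


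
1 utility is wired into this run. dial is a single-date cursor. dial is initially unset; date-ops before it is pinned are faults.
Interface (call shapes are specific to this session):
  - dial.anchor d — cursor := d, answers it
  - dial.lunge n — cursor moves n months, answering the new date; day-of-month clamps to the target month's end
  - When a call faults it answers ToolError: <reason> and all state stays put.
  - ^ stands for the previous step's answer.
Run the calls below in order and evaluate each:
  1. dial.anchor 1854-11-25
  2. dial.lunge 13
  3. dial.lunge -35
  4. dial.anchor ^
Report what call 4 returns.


→ dial.anchor(d='1854-11-25')
← 1854-11-25
→ dial.lunge(n='13')
← 1855-12-25
→ dial.lunge(n='-35')
← 1853-01-25
→ dial.anchor(d='^')
← 1853-01-25

Answer: 1853-01-25


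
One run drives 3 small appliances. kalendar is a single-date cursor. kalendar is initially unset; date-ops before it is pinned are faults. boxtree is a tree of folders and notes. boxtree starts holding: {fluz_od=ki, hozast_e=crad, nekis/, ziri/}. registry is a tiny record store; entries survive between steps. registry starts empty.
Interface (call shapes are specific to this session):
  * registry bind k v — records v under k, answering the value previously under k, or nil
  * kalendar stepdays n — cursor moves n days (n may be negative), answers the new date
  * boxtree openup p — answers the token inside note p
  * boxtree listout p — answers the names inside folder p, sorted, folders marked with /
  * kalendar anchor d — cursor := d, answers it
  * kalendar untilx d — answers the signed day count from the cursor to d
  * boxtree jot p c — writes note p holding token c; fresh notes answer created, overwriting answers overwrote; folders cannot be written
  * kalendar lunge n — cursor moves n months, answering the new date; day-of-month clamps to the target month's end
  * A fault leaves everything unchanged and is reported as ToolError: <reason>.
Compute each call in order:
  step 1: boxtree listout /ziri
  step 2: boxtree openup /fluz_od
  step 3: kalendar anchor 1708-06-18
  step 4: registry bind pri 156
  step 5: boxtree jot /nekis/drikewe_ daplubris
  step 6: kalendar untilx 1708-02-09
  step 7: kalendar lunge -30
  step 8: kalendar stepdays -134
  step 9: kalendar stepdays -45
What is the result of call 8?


Answer: 1705-08-06

Derivation:
// boxtree listout(p=/ziri) == []
// boxtree openup(p=/fluz_od) == ki
// kalendar anchor(d=1708-06-18) == 1708-06-18
// registry bind(k=pri, v=156) == nil
// boxtree jot(p=/nekis/drikewe_, c=daplubris) == created
// kalendar untilx(d=1708-02-09) == -130
// kalendar lunge(n=-30) == 1705-12-18
// kalendar stepdays(n=-134) == 1705-08-06
// kalendar stepdays(n=-45) == 1705-06-22


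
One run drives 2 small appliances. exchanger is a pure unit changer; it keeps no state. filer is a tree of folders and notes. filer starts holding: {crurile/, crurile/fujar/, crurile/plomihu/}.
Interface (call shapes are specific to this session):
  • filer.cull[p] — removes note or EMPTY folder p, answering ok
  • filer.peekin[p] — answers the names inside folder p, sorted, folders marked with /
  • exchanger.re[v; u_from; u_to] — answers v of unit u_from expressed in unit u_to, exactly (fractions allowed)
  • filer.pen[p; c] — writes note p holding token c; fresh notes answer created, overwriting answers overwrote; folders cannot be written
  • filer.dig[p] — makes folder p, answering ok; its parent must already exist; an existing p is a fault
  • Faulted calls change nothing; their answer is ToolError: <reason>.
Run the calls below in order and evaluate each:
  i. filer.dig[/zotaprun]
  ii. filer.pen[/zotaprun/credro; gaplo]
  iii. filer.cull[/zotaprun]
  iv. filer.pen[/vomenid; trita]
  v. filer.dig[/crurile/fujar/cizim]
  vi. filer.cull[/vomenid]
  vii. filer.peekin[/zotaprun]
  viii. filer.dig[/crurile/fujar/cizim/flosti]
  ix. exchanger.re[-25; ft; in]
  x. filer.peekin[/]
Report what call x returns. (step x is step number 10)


Answer: [crurile/, zotaprun/]

Derivation:
% filer.dig(p→/zotaprun) => ok
% filer.pen(p→/zotaprun/credro, c→gaplo) => created
% filer.cull(p→/zotaprun) => ToolError: not empty
% filer.pen(p→/vomenid, c→trita) => created
% filer.dig(p→/crurile/fujar/cizim) => ok
% filer.cull(p→/vomenid) => ok
% filer.peekin(p→/zotaprun) => [credro]
% filer.dig(p→/crurile/fujar/cizim/flosti) => ok
% exchanger.re(v→-25, u_from→ft, u_to→in) => -300
% filer.peekin(p→/) => [crurile/, zotaprun/]


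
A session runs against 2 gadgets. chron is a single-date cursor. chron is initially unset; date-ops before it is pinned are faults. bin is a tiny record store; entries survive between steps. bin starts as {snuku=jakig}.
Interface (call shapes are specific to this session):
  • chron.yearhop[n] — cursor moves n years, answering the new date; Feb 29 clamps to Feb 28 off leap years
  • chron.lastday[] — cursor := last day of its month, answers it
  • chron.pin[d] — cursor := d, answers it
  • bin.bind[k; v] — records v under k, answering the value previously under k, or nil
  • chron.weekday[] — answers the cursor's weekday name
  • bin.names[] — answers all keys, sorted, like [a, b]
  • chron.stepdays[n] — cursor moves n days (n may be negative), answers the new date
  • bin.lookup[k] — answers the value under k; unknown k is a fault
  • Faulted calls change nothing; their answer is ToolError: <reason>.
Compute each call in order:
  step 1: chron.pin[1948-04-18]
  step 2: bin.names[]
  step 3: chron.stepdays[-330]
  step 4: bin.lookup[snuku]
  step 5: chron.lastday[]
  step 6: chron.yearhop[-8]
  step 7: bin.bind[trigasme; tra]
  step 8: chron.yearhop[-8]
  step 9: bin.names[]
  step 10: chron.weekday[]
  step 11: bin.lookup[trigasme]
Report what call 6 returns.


Answer: 1939-05-31

Derivation:
% pin d='1948-04-18'
  1948-04-18
% names
  [snuku]
% stepdays n='-330'
  1947-05-24
% lookup k='snuku'
  jakig
% lastday
  1947-05-31
% yearhop n='-8'
  1939-05-31
% bind k='trigasme' v='tra'
  nil
% yearhop n='-8'
  1931-05-31
% names
  [snuku, trigasme]
% weekday
  Sunday
% lookup k='trigasme'
  tra
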